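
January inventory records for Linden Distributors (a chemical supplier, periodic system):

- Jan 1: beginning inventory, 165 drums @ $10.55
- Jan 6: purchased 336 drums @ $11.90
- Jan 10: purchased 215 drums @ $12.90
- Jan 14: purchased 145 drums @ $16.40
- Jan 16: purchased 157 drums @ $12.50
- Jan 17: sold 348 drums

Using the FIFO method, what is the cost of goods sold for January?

Jan 17, 348 sold [FIFO — oldest first]: 165 @ $10.55 + 183 @ $11.90 = $3,918.45
Ending inventory: 153 @ $11.90 + 215 @ $12.90 + 145 @ $16.40 + 157 @ $12.50 = $8,934.70

COGS = $3,918.45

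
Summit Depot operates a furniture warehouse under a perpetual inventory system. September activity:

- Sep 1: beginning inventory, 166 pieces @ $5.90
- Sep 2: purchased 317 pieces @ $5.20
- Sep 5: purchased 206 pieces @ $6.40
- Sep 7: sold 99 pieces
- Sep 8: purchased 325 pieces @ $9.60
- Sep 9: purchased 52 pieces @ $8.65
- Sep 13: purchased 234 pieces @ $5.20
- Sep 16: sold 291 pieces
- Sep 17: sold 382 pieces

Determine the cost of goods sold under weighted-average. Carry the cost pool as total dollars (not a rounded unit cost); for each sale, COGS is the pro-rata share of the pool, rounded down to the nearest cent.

COGS = $5,142.84

After Sep 1: 166 on hand, pool $979.40 (≈ $5.9000 each)
After Sep 2: 483 on hand, pool $2,627.80 (≈ $5.4406 each)
After Sep 5: 689 on hand, pool $3,946.20 (≈ $5.7274 each)
Sep 7, sell 99: 99/689 × $3,946.20 → $567.01
After Sep 8: 915 on hand, pool $6,499.19 (≈ $7.1029 each)
After Sep 9: 967 on hand, pool $6,948.99 (≈ $7.1861 each)
After Sep 13: 1201 on hand, pool $8,165.79 (≈ $6.7992 each)
Sep 16, sell 291: 291/1201 × $8,165.79 → $1,978.55
Sep 17, sell 382: 382/910 × $6,187.24 → $2,597.28
Total COGS = $567.01 + $1,978.55 + $2,597.28 = $5,142.84
Ending inventory (cost pool remaining) = $3,589.96
Check: goods available $8,732.80 = COGS $5,142.84 + ending $3,589.96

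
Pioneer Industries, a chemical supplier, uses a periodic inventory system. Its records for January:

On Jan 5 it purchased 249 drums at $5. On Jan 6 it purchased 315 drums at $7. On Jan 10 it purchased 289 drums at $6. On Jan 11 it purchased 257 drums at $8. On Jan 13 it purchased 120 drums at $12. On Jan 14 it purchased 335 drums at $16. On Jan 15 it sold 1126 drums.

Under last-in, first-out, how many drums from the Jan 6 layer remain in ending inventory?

Jan 15, 1126 sold [LIFO — newest first]: 335 @ $16 + 120 @ $12 + 257 @ $8 + 289 @ $6 + 125 @ $7 = $11,465
Ending inventory: 249 @ $5 + 190 @ $7 = $2,575

190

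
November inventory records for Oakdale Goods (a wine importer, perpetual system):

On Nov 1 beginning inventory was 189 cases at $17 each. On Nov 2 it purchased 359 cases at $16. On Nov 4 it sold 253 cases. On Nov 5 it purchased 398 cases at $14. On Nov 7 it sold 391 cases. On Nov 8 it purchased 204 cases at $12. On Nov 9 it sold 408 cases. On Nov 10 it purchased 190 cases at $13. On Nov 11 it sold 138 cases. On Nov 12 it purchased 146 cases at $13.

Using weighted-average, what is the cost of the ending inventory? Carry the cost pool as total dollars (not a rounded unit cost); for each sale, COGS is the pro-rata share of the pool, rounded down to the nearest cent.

After Nov 1: 189 on hand, pool $3,213.00 (≈ $17.0000 each)
After Nov 2: 548 on hand, pool $8,957.00 (≈ $16.3449 each)
Nov 4, sell 253: 253/548 × $8,957.00 → $4,135.25
After Nov 5: 693 on hand, pool $10,393.75 (≈ $14.9982 each)
Nov 7, sell 391: 391/693 × $10,393.75 → $5,864.29
After Nov 8: 506 on hand, pool $6,977.46 (≈ $13.7894 each)
Nov 9, sell 408: 408/506 × $6,977.46 → $5,626.09
After Nov 10: 288 on hand, pool $3,821.37 (≈ $13.2686 each)
Nov 11, sell 138: 138/288 × $3,821.37 → $1,831.07
After Nov 12: 296 on hand, pool $3,888.30 (≈ $13.1361 each)
Total COGS = $4,135.25 + $5,864.29 + $5,626.09 + $1,831.07 = $17,456.70
Ending inventory (cost pool remaining) = $3,888.30

Ending inventory = $3,888.30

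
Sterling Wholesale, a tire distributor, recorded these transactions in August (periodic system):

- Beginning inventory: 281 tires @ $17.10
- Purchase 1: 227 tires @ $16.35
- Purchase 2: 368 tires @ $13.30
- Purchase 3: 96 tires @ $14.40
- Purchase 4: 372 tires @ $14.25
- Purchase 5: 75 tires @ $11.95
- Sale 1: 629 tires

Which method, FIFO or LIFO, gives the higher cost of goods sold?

FIFO COGS: 281 @ $17.10 + 227 @ $16.35 + 121 @ $13.30 = $10,125.85
LIFO COGS: 75 @ $11.95 + 372 @ $14.25 + 96 @ $14.40 + 86 @ $13.30 = $8,723.45

FIFO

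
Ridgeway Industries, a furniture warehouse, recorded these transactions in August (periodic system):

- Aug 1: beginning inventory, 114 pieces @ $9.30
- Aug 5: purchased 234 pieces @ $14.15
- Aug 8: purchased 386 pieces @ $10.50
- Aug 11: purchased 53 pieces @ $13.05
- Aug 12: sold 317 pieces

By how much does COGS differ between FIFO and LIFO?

$469.00

FIFO COGS: 114 @ $9.30 + 203 @ $14.15 = $3,932.65
LIFO COGS: 53 @ $13.05 + 264 @ $10.50 = $3,463.65
Difference = |$3,932.65 − $3,463.65| = $469.00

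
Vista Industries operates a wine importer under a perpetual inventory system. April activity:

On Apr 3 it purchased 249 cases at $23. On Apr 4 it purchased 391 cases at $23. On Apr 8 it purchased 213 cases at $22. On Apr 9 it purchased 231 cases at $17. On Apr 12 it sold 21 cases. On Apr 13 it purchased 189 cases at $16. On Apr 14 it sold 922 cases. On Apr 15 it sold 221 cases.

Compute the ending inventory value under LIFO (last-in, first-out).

Apr 12, 21 sold [LIFO — newest first]: 21 @ $17 = $357
Apr 14, 922 sold [LIFO — newest first]: 189 @ $16 + 210 @ $17 + 213 @ $22 + 310 @ $23 = $18,410
Apr 15, 221 sold [LIFO — newest first]: 81 @ $23 + 140 @ $23 = $5,083
Total COGS = $357 + $18,410 + $5,083 = $23,850
Ending inventory: 109 @ $23 = $2,507

Ending inventory = $2,507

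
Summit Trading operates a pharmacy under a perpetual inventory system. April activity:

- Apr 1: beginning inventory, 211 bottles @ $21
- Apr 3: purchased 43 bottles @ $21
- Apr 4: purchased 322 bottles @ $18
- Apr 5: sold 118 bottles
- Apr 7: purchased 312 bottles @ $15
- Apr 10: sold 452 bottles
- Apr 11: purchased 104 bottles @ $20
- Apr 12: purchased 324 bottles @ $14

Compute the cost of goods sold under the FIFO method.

Apr 5, 118 sold [FIFO — oldest first]: 118 @ $21 = $2,478
Apr 10, 452 sold [FIFO — oldest first]: 93 @ $21 + 43 @ $21 + 316 @ $18 = $8,544
Total COGS = $2,478 + $8,544 = $11,022
Ending inventory: 6 @ $18 + 312 @ $15 + 104 @ $20 + 324 @ $14 = $11,404
Check: goods available $22,426 = COGS $11,022 + ending $11,404

COGS = $11,022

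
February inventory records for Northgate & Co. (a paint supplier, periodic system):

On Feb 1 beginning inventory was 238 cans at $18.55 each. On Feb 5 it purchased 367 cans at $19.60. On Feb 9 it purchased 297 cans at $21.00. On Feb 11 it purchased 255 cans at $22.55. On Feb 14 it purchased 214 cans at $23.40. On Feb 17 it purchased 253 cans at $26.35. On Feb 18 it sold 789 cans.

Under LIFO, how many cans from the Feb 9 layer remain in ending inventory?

230

Feb 18, 789 sold [LIFO — newest first]: 253 @ $26.35 + 214 @ $23.40 + 255 @ $22.55 + 67 @ $21.00 = $18,831.40
Ending inventory: 238 @ $18.55 + 367 @ $19.60 + 230 @ $21.00 = $16,438.10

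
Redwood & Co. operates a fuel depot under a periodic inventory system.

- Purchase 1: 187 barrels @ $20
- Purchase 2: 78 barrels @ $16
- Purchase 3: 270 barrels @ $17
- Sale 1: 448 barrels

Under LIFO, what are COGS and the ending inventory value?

COGS = $7,838; ending inventory = $1,740

Sale 1 (448) [LIFO — newest first]: 270 @ $17 + 78 @ $16 + 100 @ $20 = $7,838
Ending inventory: 87 @ $20 = $1,740
Check: goods available $9,578 = COGS $7,838 + ending $1,740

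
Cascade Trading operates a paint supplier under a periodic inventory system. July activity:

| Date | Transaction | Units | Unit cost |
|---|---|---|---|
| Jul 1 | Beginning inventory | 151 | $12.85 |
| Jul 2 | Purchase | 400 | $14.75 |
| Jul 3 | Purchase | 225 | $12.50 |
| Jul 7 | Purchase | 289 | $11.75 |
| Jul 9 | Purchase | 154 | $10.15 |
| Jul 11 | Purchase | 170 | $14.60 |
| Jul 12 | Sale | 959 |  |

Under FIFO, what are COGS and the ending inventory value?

COGS = $12,803.10; ending inventory = $5,290.60

Jul 12, 959 sold [FIFO — oldest first]: 151 @ $12.85 + 400 @ $14.75 + 225 @ $12.50 + 183 @ $11.75 = $12,803.10
Ending inventory: 106 @ $11.75 + 154 @ $10.15 + 170 @ $14.60 = $5,290.60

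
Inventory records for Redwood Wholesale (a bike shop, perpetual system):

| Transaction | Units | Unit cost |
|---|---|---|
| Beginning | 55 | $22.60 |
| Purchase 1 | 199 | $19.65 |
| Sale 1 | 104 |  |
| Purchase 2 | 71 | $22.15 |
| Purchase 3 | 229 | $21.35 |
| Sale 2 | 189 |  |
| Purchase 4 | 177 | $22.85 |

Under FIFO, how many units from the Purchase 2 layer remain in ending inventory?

Sale 1 (104) [FIFO — oldest first]: 55 @ $22.60 + 49 @ $19.65 = $2,205.85
Sale 2 (189) [FIFO — oldest first]: 150 @ $19.65 + 39 @ $22.15 = $3,811.35
Total COGS = $2,205.85 + $3,811.35 = $6,017.20
Ending inventory: 32 @ $22.15 + 229 @ $21.35 + 177 @ $22.85 = $9,642.40

32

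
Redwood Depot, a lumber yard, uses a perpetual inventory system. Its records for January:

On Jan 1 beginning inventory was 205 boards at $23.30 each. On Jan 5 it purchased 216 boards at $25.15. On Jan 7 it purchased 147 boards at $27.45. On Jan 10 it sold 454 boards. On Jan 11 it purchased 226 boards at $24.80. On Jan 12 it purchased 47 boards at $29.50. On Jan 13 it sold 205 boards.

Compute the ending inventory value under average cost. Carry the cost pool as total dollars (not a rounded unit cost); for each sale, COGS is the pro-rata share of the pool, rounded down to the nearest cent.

After Jan 1: 205 on hand, pool $4,776.50 (≈ $23.3000 each)
After Jan 5: 421 on hand, pool $10,208.90 (≈ $24.2492 each)
After Jan 7: 568 on hand, pool $14,244.05 (≈ $25.0776 each)
Jan 10, sell 454: 454/568 × $14,244.05 → $11,385.20
After Jan 11: 340 on hand, pool $8,463.65 (≈ $24.8931 each)
After Jan 12: 387 on hand, pool $9,850.15 (≈ $25.4526 each)
Jan 13, sell 205: 205/387 × $9,850.15 → $5,217.77
Total COGS = $11,385.20 + $5,217.77 = $16,602.97
Ending inventory (cost pool remaining) = $4,632.38

Ending inventory = $4,632.38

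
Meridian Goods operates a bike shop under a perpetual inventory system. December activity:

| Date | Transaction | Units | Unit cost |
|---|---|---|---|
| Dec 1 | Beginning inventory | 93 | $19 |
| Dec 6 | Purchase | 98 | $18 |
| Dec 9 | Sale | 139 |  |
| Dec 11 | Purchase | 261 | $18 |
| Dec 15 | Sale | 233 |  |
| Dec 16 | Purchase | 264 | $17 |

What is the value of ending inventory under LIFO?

Dec 9, 139 sold [LIFO — newest first]: 98 @ $18 + 41 @ $19 = $2,543
Dec 15, 233 sold [LIFO — newest first]: 233 @ $18 = $4,194
Total COGS = $2,543 + $4,194 = $6,737
Ending inventory: 52 @ $19 + 28 @ $18 + 264 @ $17 = $5,980

Ending inventory = $5,980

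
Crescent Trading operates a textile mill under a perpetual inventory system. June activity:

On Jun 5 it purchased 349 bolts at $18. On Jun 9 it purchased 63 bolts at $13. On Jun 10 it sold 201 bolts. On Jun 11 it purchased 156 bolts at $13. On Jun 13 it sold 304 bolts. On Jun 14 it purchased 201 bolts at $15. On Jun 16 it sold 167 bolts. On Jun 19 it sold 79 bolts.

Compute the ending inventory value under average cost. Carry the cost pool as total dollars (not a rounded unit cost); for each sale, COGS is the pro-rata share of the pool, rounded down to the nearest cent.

Ending inventory = $271.88

After Jun 5: 349 on hand, pool $6,282.00 (≈ $18.0000 each)
After Jun 9: 412 on hand, pool $7,101.00 (≈ $17.2354 each)
Jun 10, sell 201: 201/412 × $7,101.00 → $3,464.32
After Jun 11: 367 on hand, pool $5,664.68 (≈ $15.4351 each)
Jun 13, sell 304: 304/367 × $5,664.68 → $4,692.26
After Jun 14: 264 on hand, pool $3,987.42 (≈ $15.1039 each)
Jun 16, sell 167: 167/264 × $3,987.42 → $2,522.34
Jun 19, sell 79: 79/97 × $1,465.08 → $1,193.20
Total COGS = $3,464.32 + $4,692.26 + $2,522.34 + $1,193.20 = $11,872.12
Ending inventory (cost pool remaining) = $271.88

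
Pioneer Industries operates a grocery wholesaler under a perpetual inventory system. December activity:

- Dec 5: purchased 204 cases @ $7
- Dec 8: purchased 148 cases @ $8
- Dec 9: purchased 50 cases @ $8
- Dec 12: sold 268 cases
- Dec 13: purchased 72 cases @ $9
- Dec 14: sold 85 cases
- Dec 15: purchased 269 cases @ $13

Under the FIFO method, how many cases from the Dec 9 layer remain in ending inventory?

49

Dec 12, 268 sold [FIFO — oldest first]: 204 @ $7 + 64 @ $8 = $1,940
Dec 14, 85 sold [FIFO — oldest first]: 84 @ $8 + 1 @ $8 = $680
Total COGS = $1,940 + $680 = $2,620
Ending inventory: 49 @ $8 + 72 @ $9 + 269 @ $13 = $4,537
Check: goods available $7,157 = COGS $2,620 + ending $4,537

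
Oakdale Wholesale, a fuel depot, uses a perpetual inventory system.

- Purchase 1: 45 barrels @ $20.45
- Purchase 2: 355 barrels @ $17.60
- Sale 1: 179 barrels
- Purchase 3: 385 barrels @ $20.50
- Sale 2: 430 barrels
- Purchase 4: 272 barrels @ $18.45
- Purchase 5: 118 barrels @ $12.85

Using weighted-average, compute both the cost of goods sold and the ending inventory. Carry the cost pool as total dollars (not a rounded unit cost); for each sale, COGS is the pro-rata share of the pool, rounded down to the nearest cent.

COGS = $11,618.30; ending inventory = $9,977.15

After Purchase 1: 45 on hand, pool $920.25 (≈ $20.4500 each)
After Purchase 2: 400 on hand, pool $7,168.25 (≈ $17.9206 each)
Sale 1, sell 179: 179/400 × $7,168.25 → $3,207.79
After Purchase 3: 606 on hand, pool $11,852.96 (≈ $19.5593 each)
Sale 2, sell 430: 430/606 × $11,852.96 → $8,410.51
After Purchase 4: 448 on hand, pool $8,460.85 (≈ $18.8858 each)
After Purchase 5: 566 on hand, pool $9,977.15 (≈ $17.6275 each)
Total COGS = $3,207.79 + $8,410.51 = $11,618.30
Ending inventory (cost pool remaining) = $9,977.15
Check: goods available $21,595.45 = COGS $11,618.30 + ending $9,977.15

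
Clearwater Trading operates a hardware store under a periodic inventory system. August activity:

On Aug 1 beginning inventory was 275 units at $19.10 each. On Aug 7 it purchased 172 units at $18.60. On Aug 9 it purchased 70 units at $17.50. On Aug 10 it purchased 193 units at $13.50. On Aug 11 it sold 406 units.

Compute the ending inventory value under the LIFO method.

Aug 11, 406 sold [LIFO — newest first]: 193 @ $13.50 + 70 @ $17.50 + 143 @ $18.60 = $6,490.30
Ending inventory: 275 @ $19.10 + 29 @ $18.60 = $5,791.90

Ending inventory = $5,791.90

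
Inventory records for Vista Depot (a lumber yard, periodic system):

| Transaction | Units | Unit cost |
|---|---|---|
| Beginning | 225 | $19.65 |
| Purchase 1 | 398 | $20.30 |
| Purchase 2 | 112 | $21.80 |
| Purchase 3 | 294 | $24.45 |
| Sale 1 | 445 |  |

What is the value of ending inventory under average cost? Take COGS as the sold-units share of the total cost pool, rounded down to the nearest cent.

Ending inventory = $12,560.01

Sale 1, sell 445: 445/1029 × $22,130.55 → $9,570.54
Ending inventory (cost pool remaining) = $12,560.01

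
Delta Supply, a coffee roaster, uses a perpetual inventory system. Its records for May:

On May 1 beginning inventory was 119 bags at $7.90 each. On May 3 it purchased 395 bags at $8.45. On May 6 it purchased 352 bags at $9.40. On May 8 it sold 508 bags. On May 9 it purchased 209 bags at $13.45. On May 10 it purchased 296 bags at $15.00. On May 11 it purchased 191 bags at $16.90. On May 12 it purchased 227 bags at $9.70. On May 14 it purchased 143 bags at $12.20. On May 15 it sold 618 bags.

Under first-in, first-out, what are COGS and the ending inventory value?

COGS = $11,162.70; ending inventory = $10,849.40

May 8, 508 sold [FIFO — oldest first]: 119 @ $7.90 + 389 @ $8.45 = $4,227.15
May 15, 618 sold [FIFO — oldest first]: 6 @ $8.45 + 352 @ $9.40 + 209 @ $13.45 + 51 @ $15.00 = $6,935.55
Total COGS = $4,227.15 + $6,935.55 = $11,162.70
Ending inventory: 245 @ $15.00 + 191 @ $16.90 + 227 @ $9.70 + 143 @ $12.20 = $10,849.40
Check: goods available $22,012.10 = COGS $11,162.70 + ending $10,849.40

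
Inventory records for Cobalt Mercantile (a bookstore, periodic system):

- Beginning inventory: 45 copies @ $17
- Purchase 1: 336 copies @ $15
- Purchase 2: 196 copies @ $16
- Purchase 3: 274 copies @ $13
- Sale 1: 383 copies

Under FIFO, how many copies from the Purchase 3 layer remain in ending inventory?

Sale 1 (383) [FIFO — oldest first]: 45 @ $17 + 336 @ $15 + 2 @ $16 = $5,837
Ending inventory: 194 @ $16 + 274 @ $13 = $6,666
Check: goods available $12,503 = COGS $5,837 + ending $6,666

274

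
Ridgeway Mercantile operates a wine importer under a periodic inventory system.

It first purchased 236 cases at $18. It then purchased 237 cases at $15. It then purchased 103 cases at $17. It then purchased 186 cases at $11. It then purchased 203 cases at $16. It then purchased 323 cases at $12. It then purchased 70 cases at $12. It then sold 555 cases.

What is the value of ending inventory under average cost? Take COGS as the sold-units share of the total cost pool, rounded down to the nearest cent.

Ending inventory = $11,568.41

Sale 1, sell 555: 555/1358 × $19,564.00 → $7,995.59
Ending inventory (cost pool remaining) = $11,568.41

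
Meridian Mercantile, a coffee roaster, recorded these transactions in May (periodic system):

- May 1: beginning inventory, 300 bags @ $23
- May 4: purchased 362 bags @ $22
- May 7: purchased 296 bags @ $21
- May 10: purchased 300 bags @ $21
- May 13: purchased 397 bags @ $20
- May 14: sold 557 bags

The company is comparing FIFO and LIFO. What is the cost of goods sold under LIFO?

COGS = $11,300

FIFO COGS: 300 @ $23 + 257 @ $22 = $12,554
LIFO COGS: 397 @ $20 + 160 @ $21 = $11,300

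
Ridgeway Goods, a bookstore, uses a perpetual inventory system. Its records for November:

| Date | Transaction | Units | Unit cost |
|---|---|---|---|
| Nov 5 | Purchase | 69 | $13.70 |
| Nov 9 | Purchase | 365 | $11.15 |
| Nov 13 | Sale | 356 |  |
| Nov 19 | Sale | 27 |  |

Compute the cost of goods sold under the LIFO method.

COGS = $4,316.35

Nov 13, 356 sold [LIFO — newest first]: 356 @ $11.15 = $3,969.40
Nov 19, 27 sold [LIFO — newest first]: 9 @ $11.15 + 18 @ $13.70 = $346.95
Total COGS = $3,969.40 + $346.95 = $4,316.35
Ending inventory: 51 @ $13.70 = $698.70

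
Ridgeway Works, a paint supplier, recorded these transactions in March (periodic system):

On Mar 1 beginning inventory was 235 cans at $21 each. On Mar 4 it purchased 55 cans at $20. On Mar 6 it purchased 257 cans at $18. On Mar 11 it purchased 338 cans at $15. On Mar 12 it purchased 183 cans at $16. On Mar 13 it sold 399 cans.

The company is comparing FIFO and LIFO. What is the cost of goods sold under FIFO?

FIFO COGS: 235 @ $21 + 55 @ $20 + 109 @ $18 = $7,997
LIFO COGS: 183 @ $16 + 216 @ $15 = $6,168

COGS = $7,997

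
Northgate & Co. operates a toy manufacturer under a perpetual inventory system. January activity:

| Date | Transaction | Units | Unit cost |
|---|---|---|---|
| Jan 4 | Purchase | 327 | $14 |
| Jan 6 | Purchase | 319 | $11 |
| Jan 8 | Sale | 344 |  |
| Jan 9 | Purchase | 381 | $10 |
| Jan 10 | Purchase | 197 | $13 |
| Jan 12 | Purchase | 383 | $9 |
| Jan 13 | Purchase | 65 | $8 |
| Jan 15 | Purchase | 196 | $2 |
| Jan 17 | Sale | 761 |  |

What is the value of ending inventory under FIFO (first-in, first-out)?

Jan 8, 344 sold [FIFO — oldest first]: 327 @ $14 + 17 @ $11 = $4,765
Jan 17, 761 sold [FIFO — oldest first]: 302 @ $11 + 381 @ $10 + 78 @ $13 = $8,146
Total COGS = $4,765 + $8,146 = $12,911
Ending inventory: 119 @ $13 + 383 @ $9 + 65 @ $8 + 196 @ $2 = $5,906

Ending inventory = $5,906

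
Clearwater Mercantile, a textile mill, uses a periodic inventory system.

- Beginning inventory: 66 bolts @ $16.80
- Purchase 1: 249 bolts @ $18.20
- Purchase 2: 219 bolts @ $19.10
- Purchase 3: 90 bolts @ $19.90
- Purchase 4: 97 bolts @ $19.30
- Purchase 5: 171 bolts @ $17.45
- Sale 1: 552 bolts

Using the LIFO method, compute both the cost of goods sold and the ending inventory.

COGS = $10,352.45; ending inventory = $6,118.10

Sale 1 (552) [LIFO — newest first]: 171 @ $17.45 + 97 @ $19.30 + 90 @ $19.90 + 194 @ $19.10 = $10,352.45
Ending inventory: 66 @ $16.80 + 249 @ $18.20 + 25 @ $19.10 = $6,118.10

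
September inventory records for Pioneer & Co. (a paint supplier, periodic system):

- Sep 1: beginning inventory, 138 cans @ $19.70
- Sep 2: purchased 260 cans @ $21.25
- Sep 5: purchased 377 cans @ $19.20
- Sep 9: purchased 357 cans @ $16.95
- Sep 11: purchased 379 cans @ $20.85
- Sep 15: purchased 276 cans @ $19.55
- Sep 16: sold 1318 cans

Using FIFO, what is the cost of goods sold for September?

Sep 16, 1318 sold [FIFO — oldest first]: 138 @ $19.70 + 260 @ $21.25 + 377 @ $19.20 + 357 @ $16.95 + 186 @ $20.85 = $25,411.25
Ending inventory: 193 @ $20.85 + 276 @ $19.55 = $9,419.85

COGS = $25,411.25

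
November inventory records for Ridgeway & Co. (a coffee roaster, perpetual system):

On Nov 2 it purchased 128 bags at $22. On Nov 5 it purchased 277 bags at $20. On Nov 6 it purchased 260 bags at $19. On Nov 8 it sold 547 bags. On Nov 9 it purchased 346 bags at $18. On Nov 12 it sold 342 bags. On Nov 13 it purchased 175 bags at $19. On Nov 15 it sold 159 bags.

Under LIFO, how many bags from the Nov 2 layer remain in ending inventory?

118

Nov 8, 547 sold [LIFO — newest first]: 260 @ $19 + 277 @ $20 + 10 @ $22 = $10,700
Nov 12, 342 sold [LIFO — newest first]: 342 @ $18 = $6,156
Nov 15, 159 sold [LIFO — newest first]: 159 @ $19 = $3,021
Total COGS = $10,700 + $6,156 + $3,021 = $19,877
Ending inventory: 118 @ $22 + 4 @ $18 + 16 @ $19 = $2,972
Check: goods available $22,849 = COGS $19,877 + ending $2,972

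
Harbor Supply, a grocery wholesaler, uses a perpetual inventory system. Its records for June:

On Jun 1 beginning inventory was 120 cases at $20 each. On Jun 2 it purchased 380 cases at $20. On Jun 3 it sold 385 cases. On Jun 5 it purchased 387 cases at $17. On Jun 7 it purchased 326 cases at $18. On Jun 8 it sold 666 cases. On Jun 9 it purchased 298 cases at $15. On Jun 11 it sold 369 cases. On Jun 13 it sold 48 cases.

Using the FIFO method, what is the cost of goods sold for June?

Jun 3, 385 sold [FIFO — oldest first]: 120 @ $20 + 265 @ $20 = $7,700
Jun 8, 666 sold [FIFO — oldest first]: 115 @ $20 + 387 @ $17 + 164 @ $18 = $11,831
Jun 11, 369 sold [FIFO — oldest first]: 162 @ $18 + 207 @ $15 = $6,021
Jun 13, 48 sold [FIFO — oldest first]: 48 @ $15 = $720
Total COGS = $7,700 + $11,831 + $6,021 + $720 = $26,272
Ending inventory: 43 @ $15 = $645

COGS = $26,272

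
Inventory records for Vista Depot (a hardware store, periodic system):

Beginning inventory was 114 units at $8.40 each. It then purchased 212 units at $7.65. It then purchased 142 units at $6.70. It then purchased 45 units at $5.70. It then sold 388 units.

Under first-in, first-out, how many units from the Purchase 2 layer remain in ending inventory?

Sale 1 (388) [FIFO — oldest first]: 114 @ $8.40 + 212 @ $7.65 + 62 @ $6.70 = $2,994.80
Ending inventory: 80 @ $6.70 + 45 @ $5.70 = $792.50

80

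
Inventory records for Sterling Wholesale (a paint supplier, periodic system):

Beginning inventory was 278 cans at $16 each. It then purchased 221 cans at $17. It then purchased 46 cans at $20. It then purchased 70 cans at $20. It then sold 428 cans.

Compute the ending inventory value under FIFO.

Sale 1 (428) [FIFO — oldest first]: 278 @ $16 + 150 @ $17 = $6,998
Ending inventory: 71 @ $17 + 46 @ $20 + 70 @ $20 = $3,527
Check: goods available $10,525 = COGS $6,998 + ending $3,527

Ending inventory = $3,527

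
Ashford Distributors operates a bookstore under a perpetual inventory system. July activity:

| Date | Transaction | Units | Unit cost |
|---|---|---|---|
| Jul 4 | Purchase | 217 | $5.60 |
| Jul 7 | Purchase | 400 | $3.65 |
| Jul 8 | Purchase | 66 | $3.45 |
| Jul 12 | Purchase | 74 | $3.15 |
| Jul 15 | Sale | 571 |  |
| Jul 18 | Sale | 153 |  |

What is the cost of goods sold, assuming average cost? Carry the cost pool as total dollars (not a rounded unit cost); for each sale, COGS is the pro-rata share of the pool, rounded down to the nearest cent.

COGS = $2,999.29

After Jul 4: 217 on hand, pool $1,215.20 (≈ $5.6000 each)
After Jul 7: 617 on hand, pool $2,675.20 (≈ $4.3358 each)
After Jul 8: 683 on hand, pool $2,902.90 (≈ $4.2502 each)
After Jul 12: 757 on hand, pool $3,136.00 (≈ $4.1427 each)
Jul 15, sell 571: 571/757 × $3,136.00 → $2,365.46
Jul 18, sell 153: 153/186 × $770.54 → $633.83
Total COGS = $2,365.46 + $633.83 = $2,999.29
Ending inventory (cost pool remaining) = $136.71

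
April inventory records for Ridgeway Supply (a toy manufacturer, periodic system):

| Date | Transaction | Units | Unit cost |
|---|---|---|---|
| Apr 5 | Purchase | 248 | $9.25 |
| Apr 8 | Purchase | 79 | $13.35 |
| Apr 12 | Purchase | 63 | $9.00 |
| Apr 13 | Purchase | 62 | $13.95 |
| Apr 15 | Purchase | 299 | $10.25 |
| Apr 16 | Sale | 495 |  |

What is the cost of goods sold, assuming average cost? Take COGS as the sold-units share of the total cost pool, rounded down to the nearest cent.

Apr 16, sell 495: 495/751 × $7,845.30 → $5,171.00
Ending inventory (cost pool remaining) = $2,674.30

COGS = $5,171.00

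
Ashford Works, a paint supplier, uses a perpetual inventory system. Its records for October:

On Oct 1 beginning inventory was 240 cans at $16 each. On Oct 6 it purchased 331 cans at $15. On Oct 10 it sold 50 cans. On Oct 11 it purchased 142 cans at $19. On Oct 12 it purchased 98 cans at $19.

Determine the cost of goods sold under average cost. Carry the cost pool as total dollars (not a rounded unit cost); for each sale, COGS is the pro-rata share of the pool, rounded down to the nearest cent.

After Oct 1: 240 on hand, pool $3,840.00 (≈ $16.0000 each)
After Oct 6: 571 on hand, pool $8,805.00 (≈ $15.4203 each)
Oct 10, sell 50: 50/571 × $8,805.00 → $771.01
After Oct 11: 663 on hand, pool $10,731.99 (≈ $16.1870 each)
After Oct 12: 761 on hand, pool $12,593.99 (≈ $16.5493 each)
Ending inventory (cost pool remaining) = $12,593.99
Check: goods available $13,365.00 = COGS $771.01 + ending $12,593.99

COGS = $771.01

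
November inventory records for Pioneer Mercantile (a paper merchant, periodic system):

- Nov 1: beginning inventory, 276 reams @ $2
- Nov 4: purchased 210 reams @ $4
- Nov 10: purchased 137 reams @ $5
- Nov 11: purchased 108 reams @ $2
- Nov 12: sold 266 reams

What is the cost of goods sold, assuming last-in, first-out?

Nov 12, 266 sold [LIFO — newest first]: 108 @ $2 + 137 @ $5 + 21 @ $4 = $985
Ending inventory: 276 @ $2 + 189 @ $4 = $1,308

COGS = $985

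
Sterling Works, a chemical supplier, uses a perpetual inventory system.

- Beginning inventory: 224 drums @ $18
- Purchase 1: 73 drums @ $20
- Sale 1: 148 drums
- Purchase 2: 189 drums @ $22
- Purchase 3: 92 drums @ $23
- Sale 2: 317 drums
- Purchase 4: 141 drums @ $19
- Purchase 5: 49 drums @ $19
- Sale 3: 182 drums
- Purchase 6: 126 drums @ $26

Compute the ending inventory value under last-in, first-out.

Sale 1 (148) [LIFO — newest first]: 73 @ $20 + 75 @ $18 = $2,810
Sale 2 (317) [LIFO — newest first]: 92 @ $23 + 189 @ $22 + 36 @ $18 = $6,922
Sale 3 (182) [LIFO — newest first]: 49 @ $19 + 133 @ $19 = $3,458
Total COGS = $2,810 + $6,922 + $3,458 = $13,190
Ending inventory: 113 @ $18 + 8 @ $19 + 126 @ $26 = $5,462
Check: goods available $18,652 = COGS $13,190 + ending $5,462

Ending inventory = $5,462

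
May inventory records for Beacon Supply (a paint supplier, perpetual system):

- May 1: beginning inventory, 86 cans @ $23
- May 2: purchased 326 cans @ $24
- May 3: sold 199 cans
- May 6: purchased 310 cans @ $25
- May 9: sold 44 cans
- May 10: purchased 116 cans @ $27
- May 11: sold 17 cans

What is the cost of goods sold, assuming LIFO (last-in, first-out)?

COGS = $6,335

May 3, 199 sold [LIFO — newest first]: 199 @ $24 = $4,776
May 9, 44 sold [LIFO — newest first]: 44 @ $25 = $1,100
May 11, 17 sold [LIFO — newest first]: 17 @ $27 = $459
Total COGS = $4,776 + $1,100 + $459 = $6,335
Ending inventory: 86 @ $23 + 127 @ $24 + 266 @ $25 + 99 @ $27 = $14,349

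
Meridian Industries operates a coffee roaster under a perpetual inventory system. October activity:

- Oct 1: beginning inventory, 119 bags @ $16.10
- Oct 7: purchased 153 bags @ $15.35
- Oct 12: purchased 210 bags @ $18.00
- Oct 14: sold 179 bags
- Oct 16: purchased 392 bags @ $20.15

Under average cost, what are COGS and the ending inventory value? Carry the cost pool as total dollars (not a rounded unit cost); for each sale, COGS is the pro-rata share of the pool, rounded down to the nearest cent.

COGS = $2,987.46; ending inventory = $12,955.79

After Oct 1: 119 on hand, pool $1,915.90 (≈ $16.1000 each)
After Oct 7: 272 on hand, pool $4,264.45 (≈ $15.6781 each)
After Oct 12: 482 on hand, pool $8,044.45 (≈ $16.6897 each)
Oct 14, sell 179: 179/482 × $8,044.45 → $2,987.46
After Oct 16: 695 on hand, pool $12,955.79 (≈ $18.6414 each)
Ending inventory (cost pool remaining) = $12,955.79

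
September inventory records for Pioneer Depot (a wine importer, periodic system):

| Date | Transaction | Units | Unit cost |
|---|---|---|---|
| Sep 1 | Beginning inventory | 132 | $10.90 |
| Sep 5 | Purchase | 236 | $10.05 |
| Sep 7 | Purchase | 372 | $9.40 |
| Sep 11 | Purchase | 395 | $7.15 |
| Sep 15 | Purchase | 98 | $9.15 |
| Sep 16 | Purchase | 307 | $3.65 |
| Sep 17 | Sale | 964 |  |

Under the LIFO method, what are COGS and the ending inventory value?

COGS = $6,383.10; ending inventory = $5,765.80

Sep 17, 964 sold [LIFO — newest first]: 307 @ $3.65 + 98 @ $9.15 + 395 @ $7.15 + 164 @ $9.40 = $6,383.10
Ending inventory: 132 @ $10.90 + 236 @ $10.05 + 208 @ $9.40 = $5,765.80
Check: goods available $12,148.90 = COGS $6,383.10 + ending $5,765.80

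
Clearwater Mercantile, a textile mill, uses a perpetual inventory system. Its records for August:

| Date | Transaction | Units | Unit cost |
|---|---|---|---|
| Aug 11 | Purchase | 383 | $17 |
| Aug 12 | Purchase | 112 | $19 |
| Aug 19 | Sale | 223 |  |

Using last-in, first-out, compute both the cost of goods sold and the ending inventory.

Aug 19, 223 sold [LIFO — newest first]: 112 @ $19 + 111 @ $17 = $4,015
Ending inventory: 272 @ $17 = $4,624

COGS = $4,015; ending inventory = $4,624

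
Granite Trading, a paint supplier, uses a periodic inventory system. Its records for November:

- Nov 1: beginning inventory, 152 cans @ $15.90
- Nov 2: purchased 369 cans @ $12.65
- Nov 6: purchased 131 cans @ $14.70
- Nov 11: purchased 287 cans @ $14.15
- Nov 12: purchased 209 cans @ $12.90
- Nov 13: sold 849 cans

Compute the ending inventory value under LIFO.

Nov 13, 849 sold [LIFO — newest first]: 209 @ $12.90 + 287 @ $14.15 + 131 @ $14.70 + 222 @ $12.65 = $11,491.15
Ending inventory: 152 @ $15.90 + 147 @ $12.65 = $4,276.35

Ending inventory = $4,276.35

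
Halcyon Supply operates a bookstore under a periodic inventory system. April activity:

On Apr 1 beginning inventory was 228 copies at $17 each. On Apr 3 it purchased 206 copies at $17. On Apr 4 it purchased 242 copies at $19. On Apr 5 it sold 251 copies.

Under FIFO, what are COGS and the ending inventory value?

COGS = $4,267; ending inventory = $7,709

Apr 5, 251 sold [FIFO — oldest first]: 228 @ $17 + 23 @ $17 = $4,267
Ending inventory: 183 @ $17 + 242 @ $19 = $7,709
Check: goods available $11,976 = COGS $4,267 + ending $7,709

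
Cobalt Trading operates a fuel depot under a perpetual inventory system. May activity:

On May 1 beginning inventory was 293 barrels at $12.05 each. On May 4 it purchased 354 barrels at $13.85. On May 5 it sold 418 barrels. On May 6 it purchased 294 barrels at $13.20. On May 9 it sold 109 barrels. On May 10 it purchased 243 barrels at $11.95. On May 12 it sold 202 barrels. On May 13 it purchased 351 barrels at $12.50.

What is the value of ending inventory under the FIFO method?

May 5, 418 sold [FIFO — oldest first]: 293 @ $12.05 + 125 @ $13.85 = $5,261.90
May 9, 109 sold [FIFO — oldest first]: 109 @ $13.85 = $1,509.65
May 12, 202 sold [FIFO — oldest first]: 120 @ $13.85 + 82 @ $13.20 = $2,744.40
Total COGS = $5,261.90 + $1,509.65 + $2,744.40 = $9,515.95
Ending inventory: 212 @ $13.20 + 243 @ $11.95 + 351 @ $12.50 = $10,089.75
Check: goods available $19,605.70 = COGS $9,515.95 + ending $10,089.75

Ending inventory = $10,089.75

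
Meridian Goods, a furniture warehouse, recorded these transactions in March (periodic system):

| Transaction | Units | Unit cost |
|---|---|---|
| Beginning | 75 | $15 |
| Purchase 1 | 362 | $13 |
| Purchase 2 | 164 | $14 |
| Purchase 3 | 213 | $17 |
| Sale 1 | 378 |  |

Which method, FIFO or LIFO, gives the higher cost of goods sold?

FIFO COGS: 75 @ $15 + 303 @ $13 = $5,064
LIFO COGS: 213 @ $17 + 164 @ $14 + 1 @ $13 = $5,930

LIFO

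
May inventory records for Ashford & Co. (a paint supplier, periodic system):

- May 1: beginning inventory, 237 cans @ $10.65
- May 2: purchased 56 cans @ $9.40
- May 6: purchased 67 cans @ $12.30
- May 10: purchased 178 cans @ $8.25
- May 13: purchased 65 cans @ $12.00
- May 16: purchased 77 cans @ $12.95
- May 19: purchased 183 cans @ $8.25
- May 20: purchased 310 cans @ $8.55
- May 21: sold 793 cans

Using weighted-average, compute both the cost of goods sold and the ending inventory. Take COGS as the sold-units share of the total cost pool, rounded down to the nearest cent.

May 21, sell 793: 793/1173 × $11,280.45 → $7,626.08
Ending inventory (cost pool remaining) = $3,654.37

COGS = $7,626.08; ending inventory = $3,654.37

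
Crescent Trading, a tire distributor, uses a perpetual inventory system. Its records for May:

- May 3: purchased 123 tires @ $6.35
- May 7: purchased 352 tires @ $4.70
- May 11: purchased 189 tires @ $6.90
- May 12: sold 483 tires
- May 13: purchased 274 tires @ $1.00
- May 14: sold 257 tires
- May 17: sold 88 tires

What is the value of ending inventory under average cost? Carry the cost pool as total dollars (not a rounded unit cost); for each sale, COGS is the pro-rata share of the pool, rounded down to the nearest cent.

After May 3: 123 on hand, pool $781.05 (≈ $6.3500 each)
After May 7: 475 on hand, pool $2,435.45 (≈ $5.1273 each)
After May 11: 664 on hand, pool $3,739.55 (≈ $5.6319 each)
May 12, sell 483: 483/664 × $3,739.55 → $2,720.18
After May 13: 455 on hand, pool $1,293.37 (≈ $2.8426 each)
May 14, sell 257: 257/455 × $1,293.37 → $730.54
May 17, sell 88: 88/198 × $562.83 → $250.14
Total COGS = $2,720.18 + $730.54 + $250.14 = $3,700.86
Ending inventory (cost pool remaining) = $312.69

Ending inventory = $312.69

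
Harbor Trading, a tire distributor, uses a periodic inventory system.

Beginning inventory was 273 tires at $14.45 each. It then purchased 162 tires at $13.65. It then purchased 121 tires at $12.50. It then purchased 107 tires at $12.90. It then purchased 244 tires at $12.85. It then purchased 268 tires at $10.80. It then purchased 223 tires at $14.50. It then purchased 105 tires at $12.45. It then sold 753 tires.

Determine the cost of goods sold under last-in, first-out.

Sale 1 (753) [LIFO — newest first]: 105 @ $12.45 + 223 @ $14.50 + 268 @ $10.80 + 157 @ $12.85 = $9,452.60
Ending inventory: 273 @ $14.45 + 162 @ $13.65 + 121 @ $12.50 + 107 @ $12.90 + 87 @ $12.85 = $10,166.90

COGS = $9,452.60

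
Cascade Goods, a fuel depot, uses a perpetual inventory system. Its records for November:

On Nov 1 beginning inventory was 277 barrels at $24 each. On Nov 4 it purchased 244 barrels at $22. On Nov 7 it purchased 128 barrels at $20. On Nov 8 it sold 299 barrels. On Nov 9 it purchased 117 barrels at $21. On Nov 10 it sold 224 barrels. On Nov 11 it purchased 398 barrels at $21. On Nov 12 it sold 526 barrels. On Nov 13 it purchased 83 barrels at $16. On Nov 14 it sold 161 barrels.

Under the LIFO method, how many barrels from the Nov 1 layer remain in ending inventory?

37

Nov 8, 299 sold [LIFO — newest first]: 128 @ $20 + 171 @ $22 = $6,322
Nov 10, 224 sold [LIFO — newest first]: 117 @ $21 + 73 @ $22 + 34 @ $24 = $4,879
Nov 12, 526 sold [LIFO — newest first]: 398 @ $21 + 128 @ $24 = $11,430
Nov 14, 161 sold [LIFO — newest first]: 83 @ $16 + 78 @ $24 = $3,200
Total COGS = $6,322 + $4,879 + $11,430 + $3,200 = $25,831
Ending inventory: 37 @ $24 = $888
Check: goods available $26,719 = COGS $25,831 + ending $888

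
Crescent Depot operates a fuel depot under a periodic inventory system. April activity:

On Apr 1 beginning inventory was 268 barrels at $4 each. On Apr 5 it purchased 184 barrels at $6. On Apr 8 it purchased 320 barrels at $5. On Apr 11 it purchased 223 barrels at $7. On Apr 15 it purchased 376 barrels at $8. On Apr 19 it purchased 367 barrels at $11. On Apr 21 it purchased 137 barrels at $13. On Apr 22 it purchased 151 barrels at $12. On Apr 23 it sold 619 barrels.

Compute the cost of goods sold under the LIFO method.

COGS = $7,234

Apr 23, 619 sold [LIFO — newest first]: 151 @ $12 + 137 @ $13 + 331 @ $11 = $7,234
Ending inventory: 268 @ $4 + 184 @ $6 + 320 @ $5 + 223 @ $7 + 376 @ $8 + 36 @ $11 = $8,741
Check: goods available $15,975 = COGS $7,234 + ending $8,741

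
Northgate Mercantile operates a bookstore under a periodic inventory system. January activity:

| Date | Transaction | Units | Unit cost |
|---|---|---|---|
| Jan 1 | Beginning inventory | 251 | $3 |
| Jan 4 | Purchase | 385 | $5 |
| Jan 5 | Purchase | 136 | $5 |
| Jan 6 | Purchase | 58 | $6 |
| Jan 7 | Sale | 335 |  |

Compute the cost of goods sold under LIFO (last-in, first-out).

Jan 7, 335 sold [LIFO — newest first]: 58 @ $6 + 136 @ $5 + 141 @ $5 = $1,733
Ending inventory: 251 @ $3 + 244 @ $5 = $1,973
Check: goods available $3,706 = COGS $1,733 + ending $1,973

COGS = $1,733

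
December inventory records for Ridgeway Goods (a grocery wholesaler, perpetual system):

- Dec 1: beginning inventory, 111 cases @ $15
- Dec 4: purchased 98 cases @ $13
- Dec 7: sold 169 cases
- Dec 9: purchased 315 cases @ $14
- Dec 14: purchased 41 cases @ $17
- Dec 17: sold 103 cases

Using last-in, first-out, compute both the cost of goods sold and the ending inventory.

Dec 7, 169 sold [LIFO — newest first]: 98 @ $13 + 71 @ $15 = $2,339
Dec 17, 103 sold [LIFO — newest first]: 41 @ $17 + 62 @ $14 = $1,565
Total COGS = $2,339 + $1,565 = $3,904
Ending inventory: 40 @ $15 + 253 @ $14 = $4,142
Check: goods available $8,046 = COGS $3,904 + ending $4,142

COGS = $3,904; ending inventory = $4,142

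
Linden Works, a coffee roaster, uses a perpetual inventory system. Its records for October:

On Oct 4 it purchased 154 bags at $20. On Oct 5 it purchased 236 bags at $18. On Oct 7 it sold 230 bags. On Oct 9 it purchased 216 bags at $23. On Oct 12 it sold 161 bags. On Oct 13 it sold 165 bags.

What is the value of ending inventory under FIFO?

Oct 7, 230 sold [FIFO — oldest first]: 154 @ $20 + 76 @ $18 = $4,448
Oct 12, 161 sold [FIFO — oldest first]: 160 @ $18 + 1 @ $23 = $2,903
Oct 13, 165 sold [FIFO — oldest first]: 165 @ $23 = $3,795
Total COGS = $4,448 + $2,903 + $3,795 = $11,146
Ending inventory: 50 @ $23 = $1,150

Ending inventory = $1,150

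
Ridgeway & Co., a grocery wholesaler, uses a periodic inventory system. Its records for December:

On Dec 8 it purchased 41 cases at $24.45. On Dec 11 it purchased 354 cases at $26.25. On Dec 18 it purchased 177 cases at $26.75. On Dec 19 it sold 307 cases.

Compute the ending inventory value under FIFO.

Dec 19, 307 sold [FIFO — oldest first]: 41 @ $24.45 + 266 @ $26.25 = $7,984.95
Ending inventory: 88 @ $26.25 + 177 @ $26.75 = $7,044.75

Ending inventory = $7,044.75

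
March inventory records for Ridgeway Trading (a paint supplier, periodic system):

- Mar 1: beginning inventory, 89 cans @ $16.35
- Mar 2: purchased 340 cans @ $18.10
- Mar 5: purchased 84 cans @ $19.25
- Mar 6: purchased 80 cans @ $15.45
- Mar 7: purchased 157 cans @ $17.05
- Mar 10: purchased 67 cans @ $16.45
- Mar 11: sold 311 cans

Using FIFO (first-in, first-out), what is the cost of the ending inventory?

Mar 11, 311 sold [FIFO — oldest first]: 89 @ $16.35 + 222 @ $18.10 = $5,473.35
Ending inventory: 118 @ $18.10 + 84 @ $19.25 + 80 @ $15.45 + 157 @ $17.05 + 67 @ $16.45 = $8,767.80

Ending inventory = $8,767.80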